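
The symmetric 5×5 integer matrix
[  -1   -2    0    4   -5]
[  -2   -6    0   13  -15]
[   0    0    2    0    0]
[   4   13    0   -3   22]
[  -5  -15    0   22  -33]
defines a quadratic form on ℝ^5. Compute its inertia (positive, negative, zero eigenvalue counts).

step 0: pivot -1 → sign −
step 1: pivot -2 → sign −
step 2: pivot 2 → sign +
step 3: pivot 51/2 → sign +
step 4: pivot 3/17 → sign +
signature = (3, 2, 0)

Answer: (3, 2, 0)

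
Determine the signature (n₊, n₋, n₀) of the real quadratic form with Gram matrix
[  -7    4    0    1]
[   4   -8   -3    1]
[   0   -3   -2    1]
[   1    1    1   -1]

Answer: (0, 4, 0)

Derivation:
step 0: pivot -7 → sign −
step 1: pivot -40/7 → sign −
step 2: pivot -17/40 → sign −
step 3: pivot -6/17 → sign −
signature = (0, 4, 0)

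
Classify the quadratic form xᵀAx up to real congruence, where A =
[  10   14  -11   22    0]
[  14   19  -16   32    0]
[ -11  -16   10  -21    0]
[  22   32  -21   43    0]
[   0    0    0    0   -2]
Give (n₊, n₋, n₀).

step 0: pivot 10 → sign +
step 1: pivot -3/5 → sign −
step 2: pivot -3/2 → sign −
step 3: pivot -1/3 → sign −
step 4: pivot -2 → sign −
signature = (1, 4, 0)

Answer: (1, 4, 0)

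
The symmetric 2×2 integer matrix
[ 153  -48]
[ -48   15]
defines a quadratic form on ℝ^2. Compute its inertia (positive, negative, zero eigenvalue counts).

step 0: pivot 153 → sign +
step 1: pivot -1/17 → sign −
signature = (1, 1, 0)

Answer: (1, 1, 0)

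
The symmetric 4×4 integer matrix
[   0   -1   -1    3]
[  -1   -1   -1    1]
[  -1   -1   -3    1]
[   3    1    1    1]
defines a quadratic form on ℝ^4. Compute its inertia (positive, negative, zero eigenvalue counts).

Answer: (1, 3, 0)

Derivation:
step 0: pivot -1 → sign −
step 1: pivot 1 → sign +
step 2: pivot -2 → sign −
step 3: pivot -2 → sign −
signature = (1, 3, 0)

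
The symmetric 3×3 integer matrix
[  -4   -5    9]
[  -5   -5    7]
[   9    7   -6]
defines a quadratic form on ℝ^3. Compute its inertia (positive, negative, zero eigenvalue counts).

Answer: (1, 2, 0)

Derivation:
step 0: pivot -4 → sign −
step 1: pivot 5/4 → sign +
step 2: pivot -1/5 → sign −
signature = (1, 2, 0)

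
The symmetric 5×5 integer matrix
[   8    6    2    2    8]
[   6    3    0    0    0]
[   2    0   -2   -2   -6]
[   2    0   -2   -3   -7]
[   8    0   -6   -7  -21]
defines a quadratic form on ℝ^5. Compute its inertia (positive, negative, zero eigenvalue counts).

Answer: (1, 3, 1)

Derivation:
step 0: pivot 8 → sign +
step 1: pivot -3/2 → sign −
step 2: pivot -1 → sign −
step 3: pivot -1 → sign −
step 4: row/col 4 already zero → sign 0
signature = (1, 3, 1)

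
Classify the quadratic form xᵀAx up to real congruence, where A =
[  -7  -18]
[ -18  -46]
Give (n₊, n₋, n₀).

step 0: pivot -7 → sign −
step 1: pivot 2/7 → sign +
signature = (1, 1, 0)

Answer: (1, 1, 0)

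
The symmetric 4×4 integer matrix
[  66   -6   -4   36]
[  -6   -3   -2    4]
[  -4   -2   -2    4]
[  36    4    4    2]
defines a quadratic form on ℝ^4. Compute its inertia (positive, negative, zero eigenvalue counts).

Answer: (1, 3, 0)

Derivation:
step 0: pivot 66 → sign +
step 1: pivot -39/11 → sign −
step 2: pivot -2/3 → sign −
step 3: pivot -2/39 → sign −
signature = (1, 3, 0)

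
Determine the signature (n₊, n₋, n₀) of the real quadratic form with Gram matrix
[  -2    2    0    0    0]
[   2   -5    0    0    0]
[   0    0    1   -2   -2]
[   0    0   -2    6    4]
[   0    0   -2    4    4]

step 0: pivot -2 → sign −
step 1: pivot -3 → sign −
step 2: pivot 1 → sign +
step 3: pivot 2 → sign +
step 4: row/col 4 already zero → sign 0
signature = (2, 2, 1)

Answer: (2, 2, 1)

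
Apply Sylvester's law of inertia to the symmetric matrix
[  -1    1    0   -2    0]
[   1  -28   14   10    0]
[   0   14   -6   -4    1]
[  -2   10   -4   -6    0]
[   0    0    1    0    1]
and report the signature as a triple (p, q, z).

Answer: (3, 2, 0)

Derivation:
step 0: pivot -1 → sign −
step 1: pivot -27 → sign −
step 2: pivot 34/27 → sign +
step 3: pivot 6/17 → sign +
step 4: pivot 1/6 → sign +
signature = (3, 2, 0)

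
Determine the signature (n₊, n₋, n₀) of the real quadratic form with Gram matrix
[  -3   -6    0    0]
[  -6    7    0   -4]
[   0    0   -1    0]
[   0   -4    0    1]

step 0: pivot -3 → sign −
step 1: pivot 19 → sign +
step 2: pivot -1 → sign −
step 3: pivot 3/19 → sign +
signature = (2, 2, 0)

Answer: (2, 2, 0)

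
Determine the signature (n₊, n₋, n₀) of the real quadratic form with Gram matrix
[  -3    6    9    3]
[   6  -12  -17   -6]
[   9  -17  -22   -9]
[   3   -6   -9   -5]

Answer: (1, 3, 0)

Derivation:
step 0: pivot -3 → sign −
step 1: pivot 5 → sign +
step 2: pivot -1/5 → sign −
step 3: pivot -2 → sign −
signature = (1, 3, 0)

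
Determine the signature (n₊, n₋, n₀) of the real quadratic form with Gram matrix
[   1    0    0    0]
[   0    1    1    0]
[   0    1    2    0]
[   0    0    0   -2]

Answer: (3, 1, 0)

Derivation:
step 0: pivot 1 → sign +
step 1: pivot 1 → sign +
step 2: pivot 1 → sign +
step 3: pivot -2 → sign −
signature = (3, 1, 0)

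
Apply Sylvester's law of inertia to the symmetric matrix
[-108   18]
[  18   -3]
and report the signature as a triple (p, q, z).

Answer: (0, 1, 1)

Derivation:
step 0: pivot -108 → sign −
step 1: row/col 1 already zero → sign 0
signature = (0, 1, 1)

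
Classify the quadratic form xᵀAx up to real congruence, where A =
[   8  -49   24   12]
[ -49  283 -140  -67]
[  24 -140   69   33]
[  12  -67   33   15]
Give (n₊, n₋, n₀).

step 0: pivot 8 → sign +
step 1: pivot -137/8 → sign −
step 2: pivot -19/137 → sign −
step 3: pivot 6/19 → sign +
signature = (2, 2, 0)

Answer: (2, 2, 0)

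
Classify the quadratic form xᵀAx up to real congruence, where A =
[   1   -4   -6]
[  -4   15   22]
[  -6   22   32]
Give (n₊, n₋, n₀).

step 0: pivot 1 → sign +
step 1: pivot -1 → sign −
step 2: row/col 2 already zero → sign 0
signature = (1, 1, 1)

Answer: (1, 1, 1)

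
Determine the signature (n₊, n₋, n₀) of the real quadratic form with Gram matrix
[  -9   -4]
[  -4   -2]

step 0: pivot -9 → sign −
step 1: pivot -2/9 → sign −
signature = (0, 2, 0)

Answer: (0, 2, 0)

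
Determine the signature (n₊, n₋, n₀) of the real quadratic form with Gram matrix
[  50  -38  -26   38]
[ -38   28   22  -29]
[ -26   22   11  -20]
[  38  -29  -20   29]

Answer: (3, 1, 0)

Derivation:
step 0: pivot 50 → sign +
step 1: pivot -22/25 → sign −
step 2: pivot 35/11 → sign +
step 3: pivot 3/70 → sign +
signature = (3, 1, 0)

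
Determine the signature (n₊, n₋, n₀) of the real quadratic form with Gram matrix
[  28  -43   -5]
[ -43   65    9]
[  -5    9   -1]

Answer: (1, 2, 0)

Derivation:
step 0: pivot 28 → sign +
step 1: pivot -29/28 → sign −
step 2: pivot -6/29 → sign −
signature = (1, 2, 0)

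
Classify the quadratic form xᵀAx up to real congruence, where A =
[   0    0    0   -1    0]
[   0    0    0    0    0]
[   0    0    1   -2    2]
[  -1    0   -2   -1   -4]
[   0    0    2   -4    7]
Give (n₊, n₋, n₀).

Answer: (3, 1, 1)

Derivation:
step 0: pivot 1 → sign +
step 1: pivot -5 → sign −
step 2: pivot 1/5 → sign +
step 3: pivot 3 → sign +
step 4: row/col 4 already zero → sign 0
signature = (3, 1, 1)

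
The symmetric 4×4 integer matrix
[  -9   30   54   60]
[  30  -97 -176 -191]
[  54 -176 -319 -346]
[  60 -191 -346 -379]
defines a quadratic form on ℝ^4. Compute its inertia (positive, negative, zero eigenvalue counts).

step 0: pivot -9 → sign −
step 1: pivot 3 → sign +
step 2: pivot -1/3 → sign −
step 3: pivot 6 → sign +
signature = (2, 2, 0)

Answer: (2, 2, 0)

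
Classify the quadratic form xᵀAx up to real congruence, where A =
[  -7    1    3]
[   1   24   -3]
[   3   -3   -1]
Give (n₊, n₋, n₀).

step 0: pivot -7 → sign −
step 1: pivot 169/7 → sign +
step 2: pivot 2/169 → sign +
signature = (2, 1, 0)

Answer: (2, 1, 0)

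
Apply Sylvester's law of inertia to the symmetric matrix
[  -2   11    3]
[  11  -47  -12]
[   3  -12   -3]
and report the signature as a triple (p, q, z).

Answer: (1, 1, 1)

Derivation:
step 0: pivot -2 → sign −
step 1: pivot 27/2 → sign +
step 2: row/col 2 already zero → sign 0
signature = (1, 1, 1)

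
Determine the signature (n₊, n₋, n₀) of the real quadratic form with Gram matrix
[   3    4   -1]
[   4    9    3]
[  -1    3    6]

Answer: (3, 0, 0)

Derivation:
step 0: pivot 3 → sign +
step 1: pivot 11/3 → sign +
step 2: pivot 6/11 → sign +
signature = (3, 0, 0)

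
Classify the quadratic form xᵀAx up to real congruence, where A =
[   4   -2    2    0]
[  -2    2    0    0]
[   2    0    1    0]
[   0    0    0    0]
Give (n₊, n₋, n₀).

step 0: pivot 4 → sign +
step 1: pivot 1 → sign +
step 2: pivot -1 → sign −
step 3: row/col 3 already zero → sign 0
signature = (2, 1, 1)

Answer: (2, 1, 1)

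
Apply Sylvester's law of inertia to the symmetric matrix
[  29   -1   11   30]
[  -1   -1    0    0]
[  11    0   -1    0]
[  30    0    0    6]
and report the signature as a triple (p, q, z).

step 0: pivot 29 → sign +
step 1: pivot -30/29 → sign −
step 2: pivot -151/30 → sign −
step 3: pivot 6/151 → sign +
signature = (2, 2, 0)

Answer: (2, 2, 0)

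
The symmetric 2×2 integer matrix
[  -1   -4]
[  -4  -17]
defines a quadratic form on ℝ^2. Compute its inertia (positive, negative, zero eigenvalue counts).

step 0: pivot -1 → sign −
step 1: pivot -1 → sign −
signature = (0, 2, 0)

Answer: (0, 2, 0)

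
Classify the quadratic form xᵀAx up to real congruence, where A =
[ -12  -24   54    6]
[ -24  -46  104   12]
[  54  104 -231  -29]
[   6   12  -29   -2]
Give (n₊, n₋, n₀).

step 0: pivot -12 → sign −
step 1: pivot 2 → sign +
step 2: pivot 4 → sign +
step 3: row/col 3 already zero → sign 0
signature = (2, 1, 1)

Answer: (2, 1, 1)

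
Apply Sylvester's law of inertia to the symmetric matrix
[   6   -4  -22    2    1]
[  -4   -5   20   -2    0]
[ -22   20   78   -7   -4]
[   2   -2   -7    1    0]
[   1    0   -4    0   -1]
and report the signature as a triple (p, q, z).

Answer: (3, 2, 0)

Derivation:
step 0: pivot 6 → sign +
step 1: pivot -23/3 → sign −
step 2: pivot 24/23 → sign +
step 3: pivot 3/8 → sign +
step 4: pivot -3/2 → sign −
signature = (3, 2, 0)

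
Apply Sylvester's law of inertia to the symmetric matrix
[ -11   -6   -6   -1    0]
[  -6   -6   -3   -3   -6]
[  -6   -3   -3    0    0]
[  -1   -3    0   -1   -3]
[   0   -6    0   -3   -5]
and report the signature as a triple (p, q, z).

step 0: pivot -11 → sign −
step 1: pivot -30/11 → sign −
step 2: pivot 3/10 → sign +
step 3: pivot 1 → sign +
step 4: pivot -2 → sign −
signature = (2, 3, 0)

Answer: (2, 3, 0)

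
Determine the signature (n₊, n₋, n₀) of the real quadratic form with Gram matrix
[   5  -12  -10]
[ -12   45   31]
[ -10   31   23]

Answer: (2, 1, 0)

Derivation:
step 0: pivot 5 → sign +
step 1: pivot 81/5 → sign +
step 2: pivot -2/81 → sign −
signature = (2, 1, 0)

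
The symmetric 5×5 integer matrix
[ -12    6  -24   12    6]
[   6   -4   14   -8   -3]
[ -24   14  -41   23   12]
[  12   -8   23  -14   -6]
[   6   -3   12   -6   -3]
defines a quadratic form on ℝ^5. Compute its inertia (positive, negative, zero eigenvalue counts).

step 0: pivot -12 → sign −
step 1: pivot -1 → sign −
step 2: pivot 11 → sign +
step 3: pivot -3/11 → sign −
step 4: row/col 4 already zero → sign 0
signature = (1, 3, 1)

Answer: (1, 3, 1)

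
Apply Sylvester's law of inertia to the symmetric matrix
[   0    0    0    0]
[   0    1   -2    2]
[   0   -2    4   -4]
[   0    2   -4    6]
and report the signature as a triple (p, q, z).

step 0: pivot 1 → sign +
step 1: pivot 2 → sign +
step 2: row/col 2 already zero → sign 0
step 3: row/col 3 already zero → sign 0
signature = (2, 0, 2)

Answer: (2, 0, 2)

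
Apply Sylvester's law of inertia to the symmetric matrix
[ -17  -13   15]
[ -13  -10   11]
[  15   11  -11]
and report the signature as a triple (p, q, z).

Answer: (1, 2, 0)

Derivation:
step 0: pivot -17 → sign −
step 1: pivot -1/17 → sign −
step 2: pivot 6 → sign +
signature = (1, 2, 0)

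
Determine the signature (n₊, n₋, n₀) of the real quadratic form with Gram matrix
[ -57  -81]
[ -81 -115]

step 0: pivot -57 → sign −
step 1: pivot 2/19 → sign +
signature = (1, 1, 0)

Answer: (1, 1, 0)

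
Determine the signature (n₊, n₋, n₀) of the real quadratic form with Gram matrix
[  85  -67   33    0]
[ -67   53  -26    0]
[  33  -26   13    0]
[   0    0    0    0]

step 0: pivot 85 → sign +
step 1: pivot 16/85 → sign +
step 2: pivot 3/16 → sign +
step 3: row/col 3 already zero → sign 0
signature = (3, 0, 1)

Answer: (3, 0, 1)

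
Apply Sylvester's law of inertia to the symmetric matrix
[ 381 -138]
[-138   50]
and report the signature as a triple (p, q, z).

step 0: pivot 381 → sign +
step 1: pivot 2/127 → sign +
signature = (2, 0, 0)

Answer: (2, 0, 0)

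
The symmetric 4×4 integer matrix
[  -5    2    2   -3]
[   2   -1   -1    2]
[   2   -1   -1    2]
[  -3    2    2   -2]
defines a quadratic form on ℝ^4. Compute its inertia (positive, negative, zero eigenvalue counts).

Answer: (1, 2, 1)

Derivation:
step 0: pivot -5 → sign −
step 1: pivot -1/5 → sign −
step 2: pivot 3 → sign +
step 3: row/col 3 already zero → sign 0
signature = (1, 2, 1)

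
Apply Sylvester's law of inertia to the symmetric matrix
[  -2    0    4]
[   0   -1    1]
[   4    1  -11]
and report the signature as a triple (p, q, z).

Answer: (0, 3, 0)

Derivation:
step 0: pivot -2 → sign −
step 1: pivot -1 → sign −
step 2: pivot -2 → sign −
signature = (0, 3, 0)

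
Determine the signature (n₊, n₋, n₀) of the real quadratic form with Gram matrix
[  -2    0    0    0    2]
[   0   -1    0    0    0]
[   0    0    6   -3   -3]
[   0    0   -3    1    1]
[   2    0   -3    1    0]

step 0: pivot -2 → sign −
step 1: pivot -1 → sign −
step 2: pivot 6 → sign +
step 3: pivot -1/2 → sign −
step 4: pivot 1 → sign +
signature = (2, 3, 0)

Answer: (2, 3, 0)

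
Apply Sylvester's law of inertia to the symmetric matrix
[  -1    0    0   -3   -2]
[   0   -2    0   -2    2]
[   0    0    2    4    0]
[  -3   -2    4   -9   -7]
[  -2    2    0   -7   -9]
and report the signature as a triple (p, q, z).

Answer: (1, 4, 0)

Derivation:
step 0: pivot -1 → sign −
step 1: pivot -2 → sign −
step 2: pivot 2 → sign +
step 3: pivot -6 → sign −
step 4: pivot -3/2 → sign −
signature = (1, 4, 0)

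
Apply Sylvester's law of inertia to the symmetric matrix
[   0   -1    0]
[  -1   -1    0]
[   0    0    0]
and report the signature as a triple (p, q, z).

step 0: pivot -1 → sign −
step 1: pivot 1 → sign +
step 2: row/col 2 already zero → sign 0
signature = (1, 1, 1)

Answer: (1, 1, 1)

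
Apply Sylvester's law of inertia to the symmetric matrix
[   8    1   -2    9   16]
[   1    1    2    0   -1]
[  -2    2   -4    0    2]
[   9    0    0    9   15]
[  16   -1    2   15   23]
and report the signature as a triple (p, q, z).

Answer: (2, 2, 1)

Derivation:
step 0: pivot 8 → sign +
step 1: pivot 7/8 → sign +
step 2: pivot -72/7 → sign −
step 3: pivot -1 → sign −
step 4: row/col 4 already zero → sign 0
signature = (2, 2, 1)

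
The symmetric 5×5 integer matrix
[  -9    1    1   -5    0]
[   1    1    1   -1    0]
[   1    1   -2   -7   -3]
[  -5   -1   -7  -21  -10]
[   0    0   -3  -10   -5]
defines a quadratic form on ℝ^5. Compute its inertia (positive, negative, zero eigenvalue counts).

step 0: pivot -9 → sign −
step 1: pivot 10/9 → sign +
step 2: pivot -3 → sign −
step 3: pivot -42/5 → sign −
step 4: pivot -2/21 → sign −
signature = (1, 4, 0)

Answer: (1, 4, 0)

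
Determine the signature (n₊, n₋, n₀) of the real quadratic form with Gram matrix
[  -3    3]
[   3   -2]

Answer: (1, 1, 0)

Derivation:
step 0: pivot -3 → sign −
step 1: pivot 1 → sign +
signature = (1, 1, 0)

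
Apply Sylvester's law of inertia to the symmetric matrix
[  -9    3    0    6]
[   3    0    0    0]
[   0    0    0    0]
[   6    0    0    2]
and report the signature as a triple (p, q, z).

Answer: (2, 1, 1)

Derivation:
step 0: pivot -9 → sign −
step 1: pivot 1 → sign +
step 2: pivot 2 → sign +
step 3: row/col 3 already zero → sign 0
signature = (2, 1, 1)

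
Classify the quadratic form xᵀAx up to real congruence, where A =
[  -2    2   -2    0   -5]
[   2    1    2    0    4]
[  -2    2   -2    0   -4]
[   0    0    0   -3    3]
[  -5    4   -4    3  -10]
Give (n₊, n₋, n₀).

Answer: (2, 3, 0)

Derivation:
step 0: pivot -2 → sign −
step 1: pivot 3 → sign +
step 2: pivot -3 → sign −
step 3: pivot 31/6 → sign +
step 4: pivot -6/31 → sign −
signature = (2, 3, 0)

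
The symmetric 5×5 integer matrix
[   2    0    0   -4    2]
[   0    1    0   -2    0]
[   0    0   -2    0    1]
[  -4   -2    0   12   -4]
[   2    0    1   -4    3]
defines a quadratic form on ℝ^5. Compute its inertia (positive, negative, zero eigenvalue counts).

step 0: pivot 2 → sign +
step 1: pivot 1 → sign +
step 2: pivot -2 → sign −
step 3: pivot 3/2 → sign +
step 4: row/col 4 already zero → sign 0
signature = (3, 1, 1)

Answer: (3, 1, 1)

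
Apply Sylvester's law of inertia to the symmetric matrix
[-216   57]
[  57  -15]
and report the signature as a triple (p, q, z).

Answer: (1, 1, 0)

Derivation:
step 0: pivot -216 → sign −
step 1: pivot 1/24 → sign +
signature = (1, 1, 0)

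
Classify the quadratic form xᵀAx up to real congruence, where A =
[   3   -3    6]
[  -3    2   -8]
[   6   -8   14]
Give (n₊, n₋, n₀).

Answer: (2, 1, 0)

Derivation:
step 0: pivot 3 → sign +
step 1: pivot -1 → sign −
step 2: pivot 6 → sign +
signature = (2, 1, 0)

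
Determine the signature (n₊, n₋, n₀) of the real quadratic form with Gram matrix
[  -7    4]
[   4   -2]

step 0: pivot -7 → sign −
step 1: pivot 2/7 → sign +
signature = (1, 1, 0)

Answer: (1, 1, 0)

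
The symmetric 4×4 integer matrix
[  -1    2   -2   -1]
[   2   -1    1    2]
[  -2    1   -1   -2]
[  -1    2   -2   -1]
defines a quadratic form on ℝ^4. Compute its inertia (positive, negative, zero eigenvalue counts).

step 0: pivot -1 → sign −
step 1: pivot 3 → sign +
step 2: row/col 2 already zero → sign 0
step 3: row/col 3 already zero → sign 0
signature = (1, 1, 2)

Answer: (1, 1, 2)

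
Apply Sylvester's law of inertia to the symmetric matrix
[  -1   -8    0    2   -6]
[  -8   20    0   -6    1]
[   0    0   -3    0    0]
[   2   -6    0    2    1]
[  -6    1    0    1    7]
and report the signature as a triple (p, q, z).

step 0: pivot -1 → sign −
step 1: pivot 84 → sign +
step 2: pivot -3 → sign −
step 3: pivot 5/21 → sign +
step 4: pivot 3/10 → sign +
signature = (3, 2, 0)

Answer: (3, 2, 0)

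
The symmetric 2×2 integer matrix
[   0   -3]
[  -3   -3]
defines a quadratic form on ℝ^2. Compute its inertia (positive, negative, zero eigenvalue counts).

step 0: pivot -3 → sign −
step 1: pivot 3 → sign +
signature = (1, 1, 0)

Answer: (1, 1, 0)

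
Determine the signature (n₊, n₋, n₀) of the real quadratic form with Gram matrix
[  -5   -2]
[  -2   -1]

Answer: (0, 2, 0)

Derivation:
step 0: pivot -5 → sign −
step 1: pivot -1/5 → sign −
signature = (0, 2, 0)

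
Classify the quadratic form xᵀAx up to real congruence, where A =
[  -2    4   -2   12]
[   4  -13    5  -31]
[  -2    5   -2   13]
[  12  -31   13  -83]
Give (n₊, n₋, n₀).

Answer: (1, 3, 0)

Derivation:
step 0: pivot -2 → sign −
step 1: pivot -5 → sign −
step 2: pivot 1/5 → sign +
step 3: pivot -2 → sign −
signature = (1, 3, 0)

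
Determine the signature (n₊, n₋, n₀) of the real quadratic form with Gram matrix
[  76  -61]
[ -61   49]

Answer: (2, 0, 0)

Derivation:
step 0: pivot 76 → sign +
step 1: pivot 3/76 → sign +
signature = (2, 0, 0)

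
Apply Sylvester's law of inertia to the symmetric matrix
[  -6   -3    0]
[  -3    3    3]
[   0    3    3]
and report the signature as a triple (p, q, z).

step 0: pivot -6 → sign −
step 1: pivot 9/2 → sign +
step 2: pivot 1 → sign +
signature = (2, 1, 0)

Answer: (2, 1, 0)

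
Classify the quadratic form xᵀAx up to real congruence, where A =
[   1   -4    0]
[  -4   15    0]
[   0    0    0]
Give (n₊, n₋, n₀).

step 0: pivot 1 → sign +
step 1: pivot -1 → sign −
step 2: row/col 2 already zero → sign 0
signature = (1, 1, 1)

Answer: (1, 1, 1)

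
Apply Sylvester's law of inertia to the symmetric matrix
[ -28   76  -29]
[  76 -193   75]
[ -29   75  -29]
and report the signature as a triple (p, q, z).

step 0: pivot -28 → sign −
step 1: pivot 93/7 → sign +
step 2: pivot -1/372 → sign −
signature = (1, 2, 0)

Answer: (1, 2, 0)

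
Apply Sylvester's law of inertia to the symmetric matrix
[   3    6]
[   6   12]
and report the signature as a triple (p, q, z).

Answer: (1, 0, 1)

Derivation:
step 0: pivot 3 → sign +
step 1: row/col 1 already zero → sign 0
signature = (1, 0, 1)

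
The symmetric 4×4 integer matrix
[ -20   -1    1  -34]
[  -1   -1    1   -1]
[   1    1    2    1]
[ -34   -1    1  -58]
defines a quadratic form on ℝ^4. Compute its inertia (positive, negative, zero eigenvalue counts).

Answer: (2, 2, 0)

Derivation:
step 0: pivot -20 → sign −
step 1: pivot -19/20 → sign −
step 2: pivot 3 → sign +
step 3: pivot 6/19 → sign +
signature = (2, 2, 0)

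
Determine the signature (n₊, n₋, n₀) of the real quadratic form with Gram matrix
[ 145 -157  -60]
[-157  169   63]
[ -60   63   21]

step 0: pivot 145 → sign +
step 1: pivot -144/145 → sign −
step 2: pivot 1/16 → sign +
signature = (2, 1, 0)

Answer: (2, 1, 0)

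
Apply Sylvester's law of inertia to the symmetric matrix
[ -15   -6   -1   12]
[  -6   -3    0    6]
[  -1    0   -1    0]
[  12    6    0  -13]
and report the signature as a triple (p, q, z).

Answer: (0, 4, 0)

Derivation:
step 0: pivot -15 → sign −
step 1: pivot -3/5 → sign −
step 2: pivot -2/3 → sign −
step 3: pivot -1 → sign −
signature = (0, 4, 0)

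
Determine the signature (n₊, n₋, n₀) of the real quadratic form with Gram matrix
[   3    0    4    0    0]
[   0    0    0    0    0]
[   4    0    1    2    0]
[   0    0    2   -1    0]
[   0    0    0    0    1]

Answer: (2, 2, 1)

Derivation:
step 0: pivot 3 → sign +
step 1: pivot -13/3 → sign −
step 2: pivot -1/13 → sign −
step 3: pivot 1 → sign +
step 4: row/col 4 already zero → sign 0
signature = (2, 2, 1)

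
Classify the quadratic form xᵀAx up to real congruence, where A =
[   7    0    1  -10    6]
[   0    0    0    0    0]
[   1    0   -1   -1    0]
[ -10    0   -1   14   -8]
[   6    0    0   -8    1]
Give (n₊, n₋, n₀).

Answer: (1, 3, 1)

Derivation:
step 0: pivot 7 → sign +
step 1: pivot -8/7 → sign −
step 2: pivot -1/8 → sign −
step 3: pivot -3 → sign −
step 4: row/col 4 already zero → sign 0
signature = (1, 3, 1)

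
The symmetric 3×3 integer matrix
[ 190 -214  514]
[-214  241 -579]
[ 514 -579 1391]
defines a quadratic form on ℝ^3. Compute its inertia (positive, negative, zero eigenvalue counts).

Answer: (2, 1, 0)

Derivation:
step 0: pivot 190 → sign +
step 1: pivot -3/95 → sign −
step 2: pivot 2/3 → sign +
signature = (2, 1, 0)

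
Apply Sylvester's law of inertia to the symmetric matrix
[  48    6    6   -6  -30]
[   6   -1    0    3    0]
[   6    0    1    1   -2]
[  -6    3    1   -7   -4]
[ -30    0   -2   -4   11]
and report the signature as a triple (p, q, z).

step 0: pivot 48 → sign +
step 1: pivot -7/4 → sign −
step 2: pivot 4/7 → sign +
step 3: pivot 1/4 → sign +
step 4: row/col 4 already zero → sign 0
signature = (3, 1, 1)

Answer: (3, 1, 1)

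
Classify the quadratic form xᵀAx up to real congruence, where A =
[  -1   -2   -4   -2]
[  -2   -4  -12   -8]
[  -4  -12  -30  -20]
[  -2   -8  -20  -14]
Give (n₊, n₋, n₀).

Answer: (1, 2, 1)

Derivation:
step 0: pivot -1 → sign −
step 1: pivot -14 → sign −
step 2: pivot 8/7 → sign +
step 3: row/col 3 already zero → sign 0
signature = (1, 2, 1)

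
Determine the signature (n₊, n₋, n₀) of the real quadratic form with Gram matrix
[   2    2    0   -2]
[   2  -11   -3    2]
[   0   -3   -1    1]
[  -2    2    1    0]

step 0: pivot 2 → sign +
step 1: pivot -13 → sign −
step 2: pivot -4/13 → sign −
step 3: pivot -3/4 → sign −
signature = (1, 3, 0)

Answer: (1, 3, 0)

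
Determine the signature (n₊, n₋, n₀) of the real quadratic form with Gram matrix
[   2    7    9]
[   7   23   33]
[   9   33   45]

Answer: (2, 1, 0)

Derivation:
step 0: pivot 2 → sign +
step 1: pivot -3/2 → sign −
step 2: pivot 6 → sign +
signature = (2, 1, 0)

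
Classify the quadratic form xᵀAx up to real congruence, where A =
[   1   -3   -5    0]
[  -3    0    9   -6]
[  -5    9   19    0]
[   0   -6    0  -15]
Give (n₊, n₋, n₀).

step 0: pivot 1 → sign +
step 1: pivot -9 → sign −
step 2: pivot -2 → sign −
step 3: pivot -3 → sign −
signature = (1, 3, 0)

Answer: (1, 3, 0)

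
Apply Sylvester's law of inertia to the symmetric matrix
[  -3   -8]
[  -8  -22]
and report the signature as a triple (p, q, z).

Answer: (0, 2, 0)

Derivation:
step 0: pivot -3 → sign −
step 1: pivot -2/3 → sign −
signature = (0, 2, 0)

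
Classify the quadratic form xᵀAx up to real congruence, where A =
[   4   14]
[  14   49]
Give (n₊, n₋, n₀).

step 0: pivot 4 → sign +
step 1: row/col 1 already zero → sign 0
signature = (1, 0, 1)

Answer: (1, 0, 1)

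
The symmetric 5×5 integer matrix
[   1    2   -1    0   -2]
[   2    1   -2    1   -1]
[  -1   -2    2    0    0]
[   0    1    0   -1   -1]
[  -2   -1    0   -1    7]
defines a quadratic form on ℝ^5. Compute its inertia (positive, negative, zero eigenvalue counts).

Answer: (3, 2, 0)

Derivation:
step 0: pivot 1 → sign +
step 1: pivot -3 → sign −
step 2: pivot 1 → sign +
step 3: pivot -2/3 → sign −
step 4: pivot 2 → sign +
signature = (3, 2, 0)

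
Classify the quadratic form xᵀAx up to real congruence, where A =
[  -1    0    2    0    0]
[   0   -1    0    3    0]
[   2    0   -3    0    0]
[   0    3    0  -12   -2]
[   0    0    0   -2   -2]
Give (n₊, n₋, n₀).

Answer: (1, 4, 0)

Derivation:
step 0: pivot -1 → sign −
step 1: pivot -1 → sign −
step 2: pivot 1 → sign +
step 3: pivot -3 → sign −
step 4: pivot -2/3 → sign −
signature = (1, 4, 0)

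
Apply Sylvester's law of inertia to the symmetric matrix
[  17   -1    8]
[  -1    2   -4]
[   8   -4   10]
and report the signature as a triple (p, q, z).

Answer: (2, 1, 0)

Derivation:
step 0: pivot 17 → sign +
step 1: pivot 33/17 → sign +
step 2: pivot -2/11 → sign −
signature = (2, 1, 0)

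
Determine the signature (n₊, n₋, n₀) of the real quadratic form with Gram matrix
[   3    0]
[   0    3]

step 0: pivot 3 → sign +
step 1: pivot 3 → sign +
signature = (2, 0, 0)

Answer: (2, 0, 0)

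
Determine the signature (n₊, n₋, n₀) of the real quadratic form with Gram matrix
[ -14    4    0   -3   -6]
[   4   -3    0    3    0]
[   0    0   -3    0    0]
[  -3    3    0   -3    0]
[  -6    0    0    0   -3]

Answer: (1, 4, 0)

Derivation:
step 0: pivot -14 → sign −
step 1: pivot -13/7 → sign −
step 2: pivot -3 → sign −
step 3: pivot 3/26 → sign +
step 4: pivot -3 → sign −
signature = (1, 4, 0)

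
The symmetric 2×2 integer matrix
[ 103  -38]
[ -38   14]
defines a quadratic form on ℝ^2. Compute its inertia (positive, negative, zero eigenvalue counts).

step 0: pivot 103 → sign +
step 1: pivot -2/103 → sign −
signature = (1, 1, 0)

Answer: (1, 1, 0)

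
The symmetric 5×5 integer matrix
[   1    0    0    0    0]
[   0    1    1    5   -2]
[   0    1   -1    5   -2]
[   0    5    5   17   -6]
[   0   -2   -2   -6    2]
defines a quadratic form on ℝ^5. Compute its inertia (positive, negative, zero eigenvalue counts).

Answer: (2, 2, 1)

Derivation:
step 0: pivot 1 → sign +
step 1: pivot 1 → sign +
step 2: pivot -2 → sign −
step 3: pivot -8 → sign −
step 4: row/col 4 already zero → sign 0
signature = (2, 2, 1)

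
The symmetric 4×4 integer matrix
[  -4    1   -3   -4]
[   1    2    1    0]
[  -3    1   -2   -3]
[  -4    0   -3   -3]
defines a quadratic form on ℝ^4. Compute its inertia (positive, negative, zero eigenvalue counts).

Answer: (3, 1, 0)

Derivation:
step 0: pivot -4 → sign −
step 1: pivot 9/4 → sign +
step 2: pivot 2/9 → sign +
step 3: pivot 1/2 → sign +
signature = (3, 1, 0)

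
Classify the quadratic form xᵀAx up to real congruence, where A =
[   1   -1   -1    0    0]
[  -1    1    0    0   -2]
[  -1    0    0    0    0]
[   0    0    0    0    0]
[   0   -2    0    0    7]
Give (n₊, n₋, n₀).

Answer: (3, 1, 1)

Derivation:
step 0: pivot 1 → sign +
step 1: pivot -1 → sign −
step 2: pivot 1 → sign +
step 3: pivot 3 → sign +
step 4: row/col 4 already zero → sign 0
signature = (3, 1, 1)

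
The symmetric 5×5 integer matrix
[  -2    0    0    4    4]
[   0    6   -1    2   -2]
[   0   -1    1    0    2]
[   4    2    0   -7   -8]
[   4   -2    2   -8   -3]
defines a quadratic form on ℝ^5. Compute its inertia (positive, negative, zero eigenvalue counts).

Answer: (4, 1, 0)

Derivation:
step 0: pivot -2 → sign −
step 1: pivot 6 → sign +
step 2: pivot 5/6 → sign +
step 3: pivot 1/5 → sign +
step 4: pivot 1 → sign +
signature = (4, 1, 0)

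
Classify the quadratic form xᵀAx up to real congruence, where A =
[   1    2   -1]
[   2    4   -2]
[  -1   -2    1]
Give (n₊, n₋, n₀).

Answer: (1, 0, 2)

Derivation:
step 0: pivot 1 → sign +
step 1: row/col 1 already zero → sign 0
step 2: row/col 2 already zero → sign 0
signature = (1, 0, 2)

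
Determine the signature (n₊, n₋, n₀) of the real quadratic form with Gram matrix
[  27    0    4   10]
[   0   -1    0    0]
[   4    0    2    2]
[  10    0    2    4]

step 0: pivot 27 → sign +
step 1: pivot -1 → sign −
step 2: pivot 38/27 → sign +
step 3: pivot 2/19 → sign +
signature = (3, 1, 0)

Answer: (3, 1, 0)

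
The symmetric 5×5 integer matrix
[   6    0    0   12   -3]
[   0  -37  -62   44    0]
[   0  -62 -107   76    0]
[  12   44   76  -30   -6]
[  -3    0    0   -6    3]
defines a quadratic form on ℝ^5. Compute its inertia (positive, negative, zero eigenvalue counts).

Answer: (2, 3, 0)

Derivation:
step 0: pivot 6 → sign +
step 1: pivot -37 → sign −
step 2: pivot -115/37 → sign −
step 3: pivot -2/115 → sign −
step 4: pivot 3/2 → sign +
signature = (2, 3, 0)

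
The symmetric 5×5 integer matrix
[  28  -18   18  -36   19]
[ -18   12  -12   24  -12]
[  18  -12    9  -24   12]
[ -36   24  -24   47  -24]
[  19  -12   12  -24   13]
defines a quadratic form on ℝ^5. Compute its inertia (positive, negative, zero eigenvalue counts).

step 0: pivot 28 → sign +
step 1: pivot 3/7 → sign +
step 2: pivot -3 → sign −
step 3: pivot -1 → sign −
step 4: row/col 4 already zero → sign 0
signature = (2, 2, 1)

Answer: (2, 2, 1)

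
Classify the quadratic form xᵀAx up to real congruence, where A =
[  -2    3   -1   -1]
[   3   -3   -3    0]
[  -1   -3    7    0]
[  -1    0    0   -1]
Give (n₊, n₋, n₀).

step 0: pivot -2 → sign −
step 1: pivot 3/2 → sign +
step 2: pivot -6 → sign −
step 3: pivot 2/3 → sign +
signature = (2, 2, 0)

Answer: (2, 2, 0)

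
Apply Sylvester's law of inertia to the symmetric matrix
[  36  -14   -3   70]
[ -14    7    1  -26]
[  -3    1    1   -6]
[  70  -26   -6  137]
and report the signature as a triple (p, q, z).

step 0: pivot 36 → sign +
step 1: pivot 14/9 → sign +
step 2: pivot 41/56 → sign +
step 3: pivot -3/41 → sign −
signature = (3, 1, 0)

Answer: (3, 1, 0)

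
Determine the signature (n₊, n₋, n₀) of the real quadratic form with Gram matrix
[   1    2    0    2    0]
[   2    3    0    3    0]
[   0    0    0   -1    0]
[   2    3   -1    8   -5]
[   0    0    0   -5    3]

Answer: (3, 2, 0)

Derivation:
step 0: pivot 1 → sign +
step 1: pivot -1 → sign −
step 2: pivot 5 → sign +
step 3: pivot -1/5 → sign −
step 4: pivot 3 → sign +
signature = (3, 2, 0)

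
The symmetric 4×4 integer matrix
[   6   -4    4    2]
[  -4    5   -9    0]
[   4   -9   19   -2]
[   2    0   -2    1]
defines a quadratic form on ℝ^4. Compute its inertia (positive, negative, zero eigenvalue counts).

Answer: (2, 2, 0)

Derivation:
step 0: pivot 6 → sign +
step 1: pivot 7/3 → sign +
step 2: pivot -6/7 → sign −
step 3: pivot -1/3 → sign −
signature = (2, 2, 0)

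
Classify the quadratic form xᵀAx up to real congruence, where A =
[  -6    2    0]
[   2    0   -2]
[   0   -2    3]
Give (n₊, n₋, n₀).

Answer: (1, 2, 0)

Derivation:
step 0: pivot -6 → sign −
step 1: pivot 2/3 → sign +
step 2: pivot -3 → sign −
signature = (1, 2, 0)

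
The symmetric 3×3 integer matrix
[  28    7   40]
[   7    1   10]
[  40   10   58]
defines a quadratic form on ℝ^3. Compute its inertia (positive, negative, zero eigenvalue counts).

step 0: pivot 28 → sign +
step 1: pivot -3/4 → sign −
step 2: pivot 6/7 → sign +
signature = (2, 1, 0)

Answer: (2, 1, 0)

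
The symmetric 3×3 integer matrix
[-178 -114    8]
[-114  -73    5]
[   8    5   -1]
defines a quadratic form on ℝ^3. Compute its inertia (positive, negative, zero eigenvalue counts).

step 0: pivot -178 → sign −
step 1: pivot 1/89 → sign +
step 2: pivot -2 → sign −
signature = (1, 2, 0)

Answer: (1, 2, 0)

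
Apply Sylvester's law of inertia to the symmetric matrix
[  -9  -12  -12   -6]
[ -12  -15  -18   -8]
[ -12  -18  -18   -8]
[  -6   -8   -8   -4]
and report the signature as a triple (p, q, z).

step 0: pivot -9 → sign −
step 1: pivot 1 → sign +
step 2: pivot -6 → sign −
step 3: row/col 3 already zero → sign 0
signature = (1, 2, 1)

Answer: (1, 2, 1)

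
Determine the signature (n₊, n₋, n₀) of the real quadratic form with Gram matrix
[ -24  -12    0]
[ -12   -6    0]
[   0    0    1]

step 0: pivot -24 → sign −
step 1: pivot 1 → sign +
step 2: row/col 2 already zero → sign 0
signature = (1, 1, 1)

Answer: (1, 1, 1)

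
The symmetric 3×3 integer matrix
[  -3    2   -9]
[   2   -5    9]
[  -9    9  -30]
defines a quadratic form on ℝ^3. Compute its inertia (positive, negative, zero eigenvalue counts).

Answer: (0, 3, 0)

Derivation:
step 0: pivot -3 → sign −
step 1: pivot -11/3 → sign −
step 2: pivot -6/11 → sign −
signature = (0, 3, 0)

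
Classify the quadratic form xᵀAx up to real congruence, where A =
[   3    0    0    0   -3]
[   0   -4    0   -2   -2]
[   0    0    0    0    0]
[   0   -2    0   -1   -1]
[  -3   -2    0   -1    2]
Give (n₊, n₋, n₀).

Answer: (1, 1, 3)

Derivation:
step 0: pivot 3 → sign +
step 1: pivot -4 → sign −
step 2: row/col 2 already zero → sign 0
step 3: row/col 3 already zero → sign 0
step 4: row/col 4 already zero → sign 0
signature = (1, 1, 3)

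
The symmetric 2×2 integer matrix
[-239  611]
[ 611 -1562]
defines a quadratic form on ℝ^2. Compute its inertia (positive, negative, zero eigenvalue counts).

Answer: (1, 1, 0)

Derivation:
step 0: pivot -239 → sign −
step 1: pivot 3/239 → sign +
signature = (1, 1, 0)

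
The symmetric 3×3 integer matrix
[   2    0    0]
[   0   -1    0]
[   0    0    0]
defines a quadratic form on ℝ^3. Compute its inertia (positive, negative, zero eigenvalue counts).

step 0: pivot 2 → sign +
step 1: pivot -1 → sign −
step 2: row/col 2 already zero → sign 0
signature = (1, 1, 1)

Answer: (1, 1, 1)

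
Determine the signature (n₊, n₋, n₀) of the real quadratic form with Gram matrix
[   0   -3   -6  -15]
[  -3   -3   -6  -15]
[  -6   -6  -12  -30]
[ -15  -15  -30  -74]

step 0: pivot -3 → sign −
step 1: pivot 3 → sign +
step 2: pivot 1 → sign +
step 3: row/col 3 already zero → sign 0
signature = (2, 1, 1)

Answer: (2, 1, 1)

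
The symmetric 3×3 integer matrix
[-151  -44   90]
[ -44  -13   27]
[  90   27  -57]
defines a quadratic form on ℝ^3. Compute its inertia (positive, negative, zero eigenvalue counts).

Answer: (0, 2, 1)

Derivation:
step 0: pivot -151 → sign −
step 1: pivot -27/151 → sign −
step 2: row/col 2 already zero → sign 0
signature = (0, 2, 1)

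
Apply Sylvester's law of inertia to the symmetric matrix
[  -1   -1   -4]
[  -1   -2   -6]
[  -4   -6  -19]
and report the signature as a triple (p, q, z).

step 0: pivot -1 → sign −
step 1: pivot -1 → sign −
step 2: pivot 1 → sign +
signature = (1, 2, 0)

Answer: (1, 2, 0)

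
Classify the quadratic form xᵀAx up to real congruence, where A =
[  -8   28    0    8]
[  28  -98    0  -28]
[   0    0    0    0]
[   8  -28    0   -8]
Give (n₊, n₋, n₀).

step 0: pivot -8 → sign −
step 1: row/col 1 already zero → sign 0
step 2: row/col 2 already zero → sign 0
step 3: row/col 3 already zero → sign 0
signature = (0, 1, 3)

Answer: (0, 1, 3)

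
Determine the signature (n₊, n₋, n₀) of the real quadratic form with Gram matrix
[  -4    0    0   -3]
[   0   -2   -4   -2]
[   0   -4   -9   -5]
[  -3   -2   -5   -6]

step 0: pivot -4 → sign −
step 1: pivot -2 → sign −
step 2: pivot -1 → sign −
step 3: pivot -3/4 → sign −
signature = (0, 4, 0)

Answer: (0, 4, 0)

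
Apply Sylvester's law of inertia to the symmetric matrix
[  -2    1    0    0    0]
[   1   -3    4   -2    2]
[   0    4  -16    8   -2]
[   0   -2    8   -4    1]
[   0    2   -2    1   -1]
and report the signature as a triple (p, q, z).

step 0: pivot -2 → sign −
step 1: pivot -5/2 → sign −
step 2: pivot -48/5 → sign −
step 3: pivot 3/4 → sign +
step 4: row/col 4 already zero → sign 0
signature = (1, 3, 1)

Answer: (1, 3, 1)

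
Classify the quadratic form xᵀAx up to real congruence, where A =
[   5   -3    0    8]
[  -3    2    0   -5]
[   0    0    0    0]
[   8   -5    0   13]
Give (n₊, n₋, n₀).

Answer: (2, 0, 2)

Derivation:
step 0: pivot 5 → sign +
step 1: pivot 1/5 → sign +
step 2: row/col 2 already zero → sign 0
step 3: row/col 3 already zero → sign 0
signature = (2, 0, 2)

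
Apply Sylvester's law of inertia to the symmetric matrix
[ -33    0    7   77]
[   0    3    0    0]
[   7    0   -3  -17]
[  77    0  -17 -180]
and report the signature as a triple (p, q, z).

Answer: (1, 3, 0)

Derivation:
step 0: pivot -33 → sign −
step 1: pivot 3 → sign +
step 2: pivot -50/33 → sign −
step 3: pivot -1/25 → sign −
signature = (1, 3, 0)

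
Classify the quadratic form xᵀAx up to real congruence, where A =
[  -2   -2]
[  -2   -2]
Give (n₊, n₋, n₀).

step 0: pivot -2 → sign −
step 1: row/col 1 already zero → sign 0
signature = (0, 1, 1)

Answer: (0, 1, 1)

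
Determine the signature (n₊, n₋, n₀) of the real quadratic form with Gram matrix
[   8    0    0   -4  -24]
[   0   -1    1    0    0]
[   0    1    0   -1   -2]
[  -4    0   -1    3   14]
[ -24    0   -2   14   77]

Answer: (3, 1, 1)

Derivation:
step 0: pivot 8 → sign +
step 1: pivot -1 → sign −
step 2: pivot 1 → sign +
step 3: pivot 1 → sign +
step 4: row/col 4 already zero → sign 0
signature = (3, 1, 1)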